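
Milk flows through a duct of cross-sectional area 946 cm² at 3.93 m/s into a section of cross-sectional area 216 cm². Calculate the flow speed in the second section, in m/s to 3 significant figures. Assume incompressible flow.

Continuity gives A₁v₁ = A₂v₂, so v₂ = (946 cm²)/(216 cm²) × 3.93 m/s = 17.2 m/s.

v₂ ≈ 17.2 m/s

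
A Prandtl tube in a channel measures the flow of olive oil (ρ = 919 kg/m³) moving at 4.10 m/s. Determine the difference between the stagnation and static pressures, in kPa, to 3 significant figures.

Bernoulli between the free stream and the stagnation point: ½ρv² = P_stag − P_static.
ΔP = ½·919·4.10² = 7720 Pa.

7.72 kPa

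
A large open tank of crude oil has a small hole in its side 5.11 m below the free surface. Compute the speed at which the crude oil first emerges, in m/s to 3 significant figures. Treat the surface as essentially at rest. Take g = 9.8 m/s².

10.0 m/s

The surface is effectively still and both ends are open, so ½v² = gh and v = √(2·9.8·5.11) = 10.0 m/s.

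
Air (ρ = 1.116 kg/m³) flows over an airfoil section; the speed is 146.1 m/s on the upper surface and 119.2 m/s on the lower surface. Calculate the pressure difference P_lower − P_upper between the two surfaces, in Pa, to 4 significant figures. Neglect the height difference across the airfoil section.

With negligible Δh, P + ½ρv² is constant, so P_low − P_up = ½ρ(v_up² − v_low²).
ΔP = ½·1.116·(146.1² − 119.2²) = 3982 Pa.

ΔP ≈ 3982 Pa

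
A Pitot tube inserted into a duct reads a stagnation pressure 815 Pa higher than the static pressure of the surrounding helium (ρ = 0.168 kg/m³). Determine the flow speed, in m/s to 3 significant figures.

At the stagnation point the flow is brought to rest, so Bernoulli gives P_stag − P_static = ½ρv².
v = √(2ΔP/ρ) = √(2·815/0.168) = 98.5 m/s.

98.5 m/s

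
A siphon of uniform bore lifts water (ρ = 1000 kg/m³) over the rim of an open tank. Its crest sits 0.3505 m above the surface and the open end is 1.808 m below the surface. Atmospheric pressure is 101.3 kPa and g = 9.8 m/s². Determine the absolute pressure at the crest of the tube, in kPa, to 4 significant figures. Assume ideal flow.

P_top = 80.15 kPa

The outlet speed comes from Torricelli: v = √(2g·1.808) = 5.953 m/s.
The bore is uniform, so the speed at the crest is the same v. Bernoulli surface→crest: P_atm = P_top + ½ρv² + ρg·h_top.
P_top = 101300 − ½·1000·5.953² − 1000·9.8·0.3505 = 80150 Pa.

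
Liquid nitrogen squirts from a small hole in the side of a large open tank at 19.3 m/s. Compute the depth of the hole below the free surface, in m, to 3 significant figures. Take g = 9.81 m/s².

Inverting v = √(2gh) gives h = v² / 2g.
h = 19.3²/(2·9.81) = 372/19.62 = 19.0 m.

h ≈ 19.0 m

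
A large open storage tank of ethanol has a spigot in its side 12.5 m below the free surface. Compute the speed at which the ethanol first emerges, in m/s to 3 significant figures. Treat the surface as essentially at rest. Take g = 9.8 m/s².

v = 15.7 m/s

Torricelli's result v = √(2gh) gives v = √(2·9.8·12.5) = 15.7 m/s.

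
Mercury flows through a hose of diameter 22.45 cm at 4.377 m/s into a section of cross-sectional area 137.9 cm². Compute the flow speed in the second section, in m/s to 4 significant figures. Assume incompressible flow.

12.56 m/s

Mass conservation (A₁v₁ = A₂v₂) gives v₂ = 4.377 × 395.8/137.9 = 12.56 m/s.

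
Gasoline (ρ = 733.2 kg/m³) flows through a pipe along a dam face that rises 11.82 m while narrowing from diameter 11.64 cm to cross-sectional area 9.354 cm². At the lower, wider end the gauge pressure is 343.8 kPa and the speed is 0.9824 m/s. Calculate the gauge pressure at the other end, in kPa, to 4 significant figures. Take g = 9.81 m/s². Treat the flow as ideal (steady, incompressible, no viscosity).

The volume flow rate is constant, so v₂ = (A₁/A₂)v₁ = (106.4/9.354)·0.9824 = 11.18 m/s.
Applying Bernoulli between the two ends and solving for P₂: P₂ = P₁ + ½ρ(v₁² − v₂²) − ρgΔh.
P₂ = 343800 + ½·733.2·(0.9824² − 11.18²) − 733.2·9.81·(+11.82) = 343800 + (-45440) − (85020) = 213300 Pa.

P₂ = 213.3 kPa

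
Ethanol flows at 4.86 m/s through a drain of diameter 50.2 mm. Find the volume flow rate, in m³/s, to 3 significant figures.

0.00962 m³/s

Q = A·v = 0.00198 m² × 4.86 m/s = 0.00962 m³/s.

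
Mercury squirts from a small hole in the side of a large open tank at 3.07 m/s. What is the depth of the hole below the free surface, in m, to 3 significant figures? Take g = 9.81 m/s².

Torricelli: v = √(2gh), so h = v²/(2g).
h = 3.07²/(2·9.81) = 9.42/19.62 = 0.480 m.

h = 0.480 m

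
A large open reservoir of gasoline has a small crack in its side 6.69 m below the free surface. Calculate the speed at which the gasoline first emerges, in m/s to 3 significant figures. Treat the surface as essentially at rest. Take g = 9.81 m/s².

Torricelli's result v = √(2gh) gives v = √(2·9.81·6.69) = 11.5 m/s.

v ≈ 11.5 m/s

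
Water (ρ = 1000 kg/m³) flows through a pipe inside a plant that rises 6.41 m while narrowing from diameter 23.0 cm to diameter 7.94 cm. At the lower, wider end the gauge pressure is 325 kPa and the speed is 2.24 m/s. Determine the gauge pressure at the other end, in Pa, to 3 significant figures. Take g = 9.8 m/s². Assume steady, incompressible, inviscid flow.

By continuity, v₂ = v₁·A₁/A₂ = 2.24·(415/49.5) = 18.8 m/s.
Applying Bernoulli between the two ends and solving for P₂: P₂ = P₁ + ½ρ(v₁² − v₂²) − ρgΔh.
P₂ = 325000 + ½·1000·(2.24² − 18.8²) − 1000·9.8·(+6.41) = 325000 + (-174000) − (62800) = 88000 Pa.

P₂ ≈ 88000 Pa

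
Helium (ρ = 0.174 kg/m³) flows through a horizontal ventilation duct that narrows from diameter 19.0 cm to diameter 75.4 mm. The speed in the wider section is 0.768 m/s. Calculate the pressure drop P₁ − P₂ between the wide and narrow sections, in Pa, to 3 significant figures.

ΔP ≈ 2.02 Pa

By continuity, v₂ = v₁·A₁/A₂ = 0.768·(284/44.7) = 4.88 m/s.
Along the horizontal streamline, P + ½ρv² is constant.
P₁ − P₂ = ½·0.174·(4.88² − 0.768²) = ½·0.174·23.2 = 2.02 Pa.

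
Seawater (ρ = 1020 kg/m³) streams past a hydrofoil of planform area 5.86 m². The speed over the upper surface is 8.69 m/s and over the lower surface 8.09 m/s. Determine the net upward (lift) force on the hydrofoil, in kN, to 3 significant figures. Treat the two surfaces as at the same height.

From P + ½ρv² = const at equal height, P_low − P_up = ½ρ(v_up² − v_low²).
ΔP = ½·1020·(8.69² − 8.09²) = 5130 Pa.
Lift = ΔP · A = 5130 × 5.86 = 30100 N.

F ≈ 30.1 kN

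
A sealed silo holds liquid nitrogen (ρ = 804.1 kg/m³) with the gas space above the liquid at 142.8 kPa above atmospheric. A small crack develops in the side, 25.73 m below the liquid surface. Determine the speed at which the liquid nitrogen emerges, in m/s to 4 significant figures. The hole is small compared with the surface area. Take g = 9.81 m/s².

Take point 1 at the surface (v₁ ≈ 0) and point 2 at the hole (at atmospheric pressure). Bernoulli: P₁ + ρg h = P_atm + ½ρv₂².
With P₁ − P_atm = 142800 Pa, v₂ = √(2gh + 2ΔP/ρ) = √(2·9.81·25.73 + 2·142800/804.1) = 29.33 m/s.

v ≈ 29.33 m/s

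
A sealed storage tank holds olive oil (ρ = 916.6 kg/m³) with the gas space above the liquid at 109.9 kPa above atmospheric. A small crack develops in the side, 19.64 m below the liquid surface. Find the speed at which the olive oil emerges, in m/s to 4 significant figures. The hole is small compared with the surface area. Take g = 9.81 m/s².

v ≈ 25.00 m/s

Take point 1 at the surface (v₁ ≈ 0) and point 2 at the hole (at atmospheric pressure). Bernoulli: P₁ + ρg h = P_atm + ½ρv₂².
With P₁ − P_atm = 109900 Pa, v₂ = √(2gh + 2ΔP/ρ) = √(2·9.81·19.64 + 2·109900/916.6) = 25.00 m/s.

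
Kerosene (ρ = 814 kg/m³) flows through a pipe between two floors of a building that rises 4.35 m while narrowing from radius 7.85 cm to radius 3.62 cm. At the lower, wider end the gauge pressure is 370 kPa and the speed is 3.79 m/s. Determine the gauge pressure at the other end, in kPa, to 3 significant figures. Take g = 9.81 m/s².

By continuity, v₂ = v₁·A₁/A₂ = 3.79·(194/41.2) = 17.8 m/s.
Applying Bernoulli between the two ends and solving for P₂: P₂ = P₁ + ½ρ(v₁² − v₂²) − ρgΔh.
P₂ = 370000 + ½·814·(3.79² − 17.8²) − 814·9.81·(+4.35) = 370000 + (-123000) − (34700) = 212000 Pa.

P₂ ≈ 212 kPa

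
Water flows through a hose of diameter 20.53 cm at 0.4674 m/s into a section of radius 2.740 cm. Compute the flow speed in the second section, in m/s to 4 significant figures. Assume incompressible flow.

v₂ = 6.560 m/s

Mass conservation (A₁v₁ = A₂v₂) gives v₂ = 0.4674 × 331.0/23.59 = 6.560 m/s.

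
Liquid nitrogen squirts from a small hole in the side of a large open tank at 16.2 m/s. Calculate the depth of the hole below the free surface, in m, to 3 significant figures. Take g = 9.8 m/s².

h ≈ 13.4 m

Torricelli: v = √(2gh), so h = v²/(2g).
h = 16.2²/(2·9.8) = 262/19.60 = 13.4 m.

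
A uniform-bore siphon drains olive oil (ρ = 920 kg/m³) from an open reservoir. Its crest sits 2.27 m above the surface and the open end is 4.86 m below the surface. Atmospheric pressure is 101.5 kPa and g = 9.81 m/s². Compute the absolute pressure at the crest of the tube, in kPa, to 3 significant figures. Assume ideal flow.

The outlet speed comes from Torricelli: v = √(2g·4.86) = 9.76 m/s.
Continuity keeps v the same throughout the tube; from surface to crest, P_atm + 0 = P_top + ½ρv² + ρg·h_top.
P_top = 101500 − ½·920·9.76² − 920·9.81·2.27 = 37200 Pa.

P_top ≈ 37.2 kPa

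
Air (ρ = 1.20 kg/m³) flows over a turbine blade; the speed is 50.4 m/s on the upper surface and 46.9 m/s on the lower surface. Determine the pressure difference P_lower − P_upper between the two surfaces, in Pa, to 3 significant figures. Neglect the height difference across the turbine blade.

The pressure is lower where the speed is higher: ΔP = ½ρ(v_up² − v_low²).
ΔP = ½·1.20·(50.4² − 46.9²) = 204 Pa.

204 Pa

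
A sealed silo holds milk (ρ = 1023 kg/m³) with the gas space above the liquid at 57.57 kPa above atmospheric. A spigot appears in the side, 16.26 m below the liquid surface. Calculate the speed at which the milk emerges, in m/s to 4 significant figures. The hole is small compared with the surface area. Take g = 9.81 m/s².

Take point 1 at the surface (v₁ ≈ 0) and point 2 at the hole (at atmospheric pressure). Bernoulli: P₁ + ρg h = P_atm + ½ρv₂².
With P₁ − P_atm = 57570 Pa, v₂ = √(2gh + 2ΔP/ρ) = √(2·9.81·16.26 + 2·57570/1023) = 20.77 m/s.

20.77 m/s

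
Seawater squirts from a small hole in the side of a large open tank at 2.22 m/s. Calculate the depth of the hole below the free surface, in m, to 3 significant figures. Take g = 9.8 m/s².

h ≈ 0.251 m

For a small hole in a large open tank, ½v² = gh, giving h = v²/(2g).
h = 2.22²/(2·9.8) = 4.93/19.60 = 0.251 m.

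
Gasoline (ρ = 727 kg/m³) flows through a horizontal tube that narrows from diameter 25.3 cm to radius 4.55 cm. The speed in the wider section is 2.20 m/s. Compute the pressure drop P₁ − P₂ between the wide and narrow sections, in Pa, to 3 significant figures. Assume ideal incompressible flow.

By continuity, v₂ = v₁·A₁/A₂ = 2.20·(503/65.0) = 17.0 m/s.
With no height change, Bernoulli's equation is P₁ + ½ρv₁² = P₂ + ½ρv₂².
P₁ − P₂ = ½·727·(17.0² − 2.20²) = ½·727·284 = 103000 Pa.

ΔP ≈ 103000 Pa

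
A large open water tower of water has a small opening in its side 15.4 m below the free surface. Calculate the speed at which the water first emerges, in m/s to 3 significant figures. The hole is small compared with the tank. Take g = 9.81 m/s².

The surface is effectively still and both ends are open, so ½v² = gh and v = √(2·9.81·15.4) = 17.4 m/s.

17.4 m/s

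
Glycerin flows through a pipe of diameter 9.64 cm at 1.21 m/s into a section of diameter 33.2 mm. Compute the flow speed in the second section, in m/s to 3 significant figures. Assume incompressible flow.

v₂ ≈ 10.2 m/s

By continuity, v₂ = v₁·A₁/A₂ = 1.21·(73.0/8.66) = 10.2 m/s.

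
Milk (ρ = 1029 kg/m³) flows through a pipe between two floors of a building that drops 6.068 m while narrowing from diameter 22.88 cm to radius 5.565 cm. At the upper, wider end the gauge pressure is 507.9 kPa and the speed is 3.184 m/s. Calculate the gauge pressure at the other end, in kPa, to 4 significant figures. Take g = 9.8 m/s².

The volume flow rate is constant, so v₂ = (A₁/A₂)v₁ = (411.2/97.29)·3.184 = 13.46 m/s.
Bernoulli: P₁ + ½ρv₁² + ρg h₁ = P₂ + ½ρv₂² + ρg h₂, so P₂ = P₁ + ½ρ(v₁² − v₂²) − ρg(h₂ − h₁).
P₂ = 507900 + ½·1029·(3.184² − 13.46²) − 1029·9.8·(−6.068) = 507900 + (-87930) − (-61190) = 481200 Pa.

481.2 kPa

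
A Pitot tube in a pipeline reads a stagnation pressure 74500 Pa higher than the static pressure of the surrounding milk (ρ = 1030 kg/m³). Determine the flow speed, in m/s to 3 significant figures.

12.0 m/s

At the stagnation point the flow is brought to rest, so Bernoulli gives P_stag − P_static = ½ρv².
v = √(2ΔP/ρ) = √(2·74500/1030) = 12.0 m/s.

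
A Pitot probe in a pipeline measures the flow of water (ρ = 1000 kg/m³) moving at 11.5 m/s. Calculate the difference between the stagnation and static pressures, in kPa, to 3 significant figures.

At the stagnation point the flow is brought to rest, so Bernoulli gives P_stag − P_static = ½ρv².
ΔP = ½·1000·11.5² = 66100 Pa.

ΔP ≈ 66.1 kPa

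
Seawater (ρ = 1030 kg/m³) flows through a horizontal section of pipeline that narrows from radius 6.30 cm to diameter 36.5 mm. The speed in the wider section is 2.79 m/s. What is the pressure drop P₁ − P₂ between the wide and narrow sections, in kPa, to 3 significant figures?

565 kPa

By continuity, v₂ = v₁·A₁/A₂ = 2.79·(125/10.5) = 33.2 m/s.
With no height change, Bernoulli's equation is P₁ + ½ρv₁² = P₂ + ½ρv₂².
P₁ − P₂ = ½·1030·(33.2² − 2.79²) = ½·1030·1100 = 565000 Pa.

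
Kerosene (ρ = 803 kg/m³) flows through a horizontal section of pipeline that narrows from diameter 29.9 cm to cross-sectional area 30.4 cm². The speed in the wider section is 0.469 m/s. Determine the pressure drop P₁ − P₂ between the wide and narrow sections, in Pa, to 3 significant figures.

By continuity, v₂ = v₁·A₁/A₂ = 0.469·(702/30.4) = 10.8 m/s.
With no height change, Bernoulli's equation is P₁ + ½ρv₁² = P₂ + ½ρv₂².
P₁ − P₂ = ½·803·(10.8² − 0.469²) = ½·803·117 = 47000 Pa.

ΔP = 47000 Pa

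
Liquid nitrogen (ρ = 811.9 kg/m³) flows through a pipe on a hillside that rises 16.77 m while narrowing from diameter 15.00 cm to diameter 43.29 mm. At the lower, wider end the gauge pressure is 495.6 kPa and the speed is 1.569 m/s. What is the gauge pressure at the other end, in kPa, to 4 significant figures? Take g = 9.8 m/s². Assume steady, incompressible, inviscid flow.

The volume flow rate is constant, so v₂ = (A₁/A₂)v₁ = (176.7/14.72)·1.569 = 18.84 m/s.
Bernoulli: P₁ + ½ρv₁² + ρg h₁ = P₂ + ½ρv₂² + ρg h₂, so P₂ = P₁ + ½ρ(v₁² − v₂²) − ρg(h₂ − h₁).
P₂ = 495600 + ½·811.9·(1.569² − 18.84²) − 811.9·9.8·(+16.77) = 495600 + (-143100) − (133400) = 219100 Pa.

P₂ = 219.1 kPa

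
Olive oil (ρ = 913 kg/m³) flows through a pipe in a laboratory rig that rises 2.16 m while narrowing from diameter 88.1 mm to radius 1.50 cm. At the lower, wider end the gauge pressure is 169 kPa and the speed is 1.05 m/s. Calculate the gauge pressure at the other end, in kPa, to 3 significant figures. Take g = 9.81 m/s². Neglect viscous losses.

P₂ = 113 kPa

Continuity gives A₁v₁ = A₂v₂, so v₂ = (61.0 cm²)/(7.07 cm²) × 1.05 m/s = 9.06 m/s.
Applying Bernoulli between the two ends and solving for P₂: P₂ = P₁ + ½ρ(v₁² − v₂²) − ρgΔh.
P₂ = 169000 + ½·913·(1.05² − 9.06²) − 913·9.81·(+2.16) = 169000 + (-36900) − (19300) = 113000 Pa.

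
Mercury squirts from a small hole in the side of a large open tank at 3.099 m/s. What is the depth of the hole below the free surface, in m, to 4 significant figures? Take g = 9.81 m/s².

h ≈ 0.4895 m

For a small hole in a large open tank, ½v² = gh, giving h = v²/(2g).
h = 3.099²/(2·9.81) = 9.604/19.62 = 0.4895 m.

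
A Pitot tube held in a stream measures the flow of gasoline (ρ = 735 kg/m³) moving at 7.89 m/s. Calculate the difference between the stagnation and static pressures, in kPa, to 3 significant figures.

22.9 kPa

Bernoulli between the free stream and the stagnation point: ½ρv² = P_stag − P_static.
ΔP = ½·735·7.89² = 22900 Pa.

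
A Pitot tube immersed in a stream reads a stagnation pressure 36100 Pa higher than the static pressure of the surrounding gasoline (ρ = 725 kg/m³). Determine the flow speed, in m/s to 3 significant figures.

v ≈ 9.98 m/s

At the stagnation point the flow is brought to rest, so Bernoulli gives P_stag − P_static = ½ρv².
v = √(2ΔP/ρ) = √(2·36100/725) = 9.98 m/s.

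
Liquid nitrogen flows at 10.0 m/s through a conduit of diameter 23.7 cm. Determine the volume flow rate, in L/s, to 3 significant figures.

Q = A·v = 0.0441 m² × 10.0 m/s = 0.441 m³/s.
Converting: 0.441 m³/s × 1000 = 441 L/s.

441 L/s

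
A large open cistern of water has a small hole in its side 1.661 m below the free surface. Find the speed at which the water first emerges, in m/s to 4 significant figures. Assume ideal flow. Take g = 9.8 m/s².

v = 5.706 m/s

Torricelli's result v = √(2gh) gives v = √(2·9.8·1.661) = 5.706 m/s.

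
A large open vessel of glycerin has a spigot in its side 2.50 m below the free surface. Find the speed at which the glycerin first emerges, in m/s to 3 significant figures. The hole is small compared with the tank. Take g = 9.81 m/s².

v = 7.00 m/s

Torricelli's result v = √(2gh) gives v = √(2·9.81·2.50) = 7.00 m/s.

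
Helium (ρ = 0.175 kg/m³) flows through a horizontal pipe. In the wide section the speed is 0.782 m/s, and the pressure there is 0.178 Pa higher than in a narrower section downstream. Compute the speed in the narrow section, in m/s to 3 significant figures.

With h₁ = h₂, rearranging Bernoulli gives v₂ = √(v₁² + 2ΔP/ρ).
v₂ = √(0.782² + 2·0.178/0.175) = √(0.612 + 2.03) = 1.63 m/s.

v₂ ≈ 1.63 m/s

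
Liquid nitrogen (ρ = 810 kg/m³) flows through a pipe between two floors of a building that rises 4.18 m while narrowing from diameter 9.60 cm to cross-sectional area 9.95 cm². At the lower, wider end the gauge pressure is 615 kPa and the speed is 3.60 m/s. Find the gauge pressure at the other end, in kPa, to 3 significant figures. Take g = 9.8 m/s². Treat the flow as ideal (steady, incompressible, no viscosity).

Mass conservation (A₁v₁ = A₂v₂) gives v₂ = 3.60 × 72.4/9.95 = 26.2 m/s.
Applying Bernoulli between the two ends and solving for P₂: P₂ = P₁ + ½ρ(v₁² − v₂²) − ρgΔh.
P₂ = 615000 + ½·810·(3.60² − 26.2²) − 810·9.8·(+4.18) = 615000 + (-273000) − (33200) = 309000 Pa.

P₂ ≈ 309 kPa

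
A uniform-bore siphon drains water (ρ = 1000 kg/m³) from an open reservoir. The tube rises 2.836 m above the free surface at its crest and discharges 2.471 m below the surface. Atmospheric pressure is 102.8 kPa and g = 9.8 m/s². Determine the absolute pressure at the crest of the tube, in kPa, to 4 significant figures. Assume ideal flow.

50.79 kPa

Bernoulli surface→outlet gives ½v² = g·h_out, so v = √(2·9.8·2.471) = 6.959 m/s.
The bore is uniform, so the speed at the crest is the same v. Bernoulli surface→crest: P_atm = P_top + ½ρv² + ρg·h_top.
P_top = 102800 − ½·1000·6.959² − 1000·9.8·2.836 = 50790 Pa.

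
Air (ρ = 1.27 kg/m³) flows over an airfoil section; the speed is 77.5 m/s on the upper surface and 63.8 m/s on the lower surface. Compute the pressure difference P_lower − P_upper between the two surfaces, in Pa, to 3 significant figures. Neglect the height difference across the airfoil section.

ΔP ≈ 1230 Pa

Bernoulli (same height): P_lower − P_upper = ½ρ(v_upper² − v_lower²).
ΔP = ½·1.27·(77.5² − 63.8²) = 1230 Pa.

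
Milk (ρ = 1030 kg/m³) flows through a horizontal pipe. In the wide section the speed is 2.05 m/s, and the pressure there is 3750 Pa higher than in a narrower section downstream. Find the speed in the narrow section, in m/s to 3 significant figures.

v₂ ≈ 3.39 m/s

Horizontal Bernoulli: P₁ + ½ρv₁² = P₂ + ½ρv₂², so v₂² = v₁² + 2(P₁ − P₂)/ρ.
v₂ = √(2.05² + 2·3750/1030) = √(4.20 + 7.28) = 3.39 m/s.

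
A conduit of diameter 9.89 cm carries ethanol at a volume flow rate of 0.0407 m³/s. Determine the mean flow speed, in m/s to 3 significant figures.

Q = 0.0407 m³/s = 0.0407 m³/s.
v = Q/A = 0.0407 / 0.00768 = 5.30 m/s.

v ≈ 5.30 m/s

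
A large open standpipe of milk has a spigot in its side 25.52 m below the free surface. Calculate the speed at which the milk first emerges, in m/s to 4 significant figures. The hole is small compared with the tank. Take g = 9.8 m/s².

Bernoulli from surface to hole (P equal, v_surface ≈ 0): v = √(2gh) = √(2×9.8×25.52) = 22.36 m/s.

22.36 m/s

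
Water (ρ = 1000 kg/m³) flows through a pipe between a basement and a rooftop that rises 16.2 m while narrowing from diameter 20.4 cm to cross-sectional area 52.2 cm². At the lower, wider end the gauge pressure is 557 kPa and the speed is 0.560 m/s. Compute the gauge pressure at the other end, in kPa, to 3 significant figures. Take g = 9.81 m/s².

By continuity, v₂ = v₁·A₁/A₂ = 0.560·(327/52.2) = 3.51 m/s.
Applying Bernoulli between the two ends and solving for P₂: P₂ = P₁ + ½ρ(v₁² − v₂²) − ρgΔh.
P₂ = 557000 + ½·1000·(0.560² − 3.51²) − 1000·9.81·(+16.2) = 557000 + (-5990) − (159000) = 392000 Pa.

P₂ ≈ 392 kPa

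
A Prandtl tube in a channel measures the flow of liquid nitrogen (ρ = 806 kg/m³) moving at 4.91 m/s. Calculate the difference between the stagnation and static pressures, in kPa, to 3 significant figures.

ΔP ≈ 9.72 kPa

The dynamic pressure equals the rise in static pressure at the stagnation point: ΔP = ½ρv².
ΔP = ½·806·4.91² = 9720 Pa.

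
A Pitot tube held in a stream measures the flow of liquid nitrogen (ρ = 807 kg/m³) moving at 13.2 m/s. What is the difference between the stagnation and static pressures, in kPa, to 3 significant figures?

Bernoulli between the free stream and the stagnation point: ½ρv² = P_stag − P_static.
ΔP = ½·807·13.2² = 70300 Pa.

ΔP ≈ 70.3 kPa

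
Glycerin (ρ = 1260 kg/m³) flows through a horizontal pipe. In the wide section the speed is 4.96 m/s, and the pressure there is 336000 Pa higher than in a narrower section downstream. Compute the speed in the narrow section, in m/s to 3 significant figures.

23.6 m/s

Along the level pipe P + ½ρv² is conserved, hence v₂² = v₁² + 2(P₁ − P₂)/ρ.
v₂ = √(4.96² + 2·336000/1260) = √(24.6 + 533) = 23.6 m/s.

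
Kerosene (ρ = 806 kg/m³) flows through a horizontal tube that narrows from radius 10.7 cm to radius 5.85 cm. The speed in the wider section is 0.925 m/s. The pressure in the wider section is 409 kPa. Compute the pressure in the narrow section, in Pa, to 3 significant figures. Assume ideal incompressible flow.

405000 Pa

Continuity gives A₁v₁ = A₂v₂, so v₂ = (360 cm²)/(108 cm²) × 0.925 m/s = 3.09 m/s.
The pipe is horizontal, so Bernoulli reduces to P₁ + ½ρv₁² = P₂ + ½ρv₂².
P₂ = P₁ − ½ρ(v₂² − v₁²) = 409000 − ½·806·(3.09² − 0.925²) = 409000 − 3510 = 405000 Pa.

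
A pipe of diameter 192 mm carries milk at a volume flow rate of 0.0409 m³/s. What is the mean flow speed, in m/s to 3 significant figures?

v ≈ 1.41 m/s

Q = 0.0409 m³/s = 0.0409 m³/s.
v = Q/A = 0.0409 / 0.0290 = 1.41 m/s.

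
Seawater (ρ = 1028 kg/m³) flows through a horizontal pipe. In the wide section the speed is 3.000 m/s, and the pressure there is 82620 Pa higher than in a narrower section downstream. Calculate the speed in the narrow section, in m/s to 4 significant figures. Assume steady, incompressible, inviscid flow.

Horizontal Bernoulli: P₁ + ½ρv₁² = P₂ + ½ρv₂², so v₂² = v₁² + 2(P₁ − P₂)/ρ.
v₂ = √(3.000² + 2·82620/1028) = √(9.000 + 160.7) = 13.03 m/s.

v₂ ≈ 13.03 m/s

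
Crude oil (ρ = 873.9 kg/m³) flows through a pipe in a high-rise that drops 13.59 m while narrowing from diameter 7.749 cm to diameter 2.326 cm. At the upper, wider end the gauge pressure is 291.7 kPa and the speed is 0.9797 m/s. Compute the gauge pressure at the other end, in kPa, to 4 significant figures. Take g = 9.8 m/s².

Continuity gives A₁v₁ = A₂v₂, so v₂ = (47.16 cm²)/(4.249 cm²) × 0.9797 m/s = 10.87 m/s.
Energy conservation along the streamline gives P₂ = P₁ − ½ρ(v₂² − v₁²) − ρg(h₂ − h₁).
P₂ = 291700 + ½·873.9·(0.9797² − 10.87²) − 873.9·9.8·(−13.59) = 291700 + (-51240) − (-116400) = 356800 Pa.

356.8 kPa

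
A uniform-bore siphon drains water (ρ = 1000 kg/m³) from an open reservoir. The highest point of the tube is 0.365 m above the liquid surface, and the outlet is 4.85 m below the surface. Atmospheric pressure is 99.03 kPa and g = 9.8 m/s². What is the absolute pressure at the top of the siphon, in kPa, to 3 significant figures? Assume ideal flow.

P_top = 47.9 kPa

Bernoulli surface→outlet gives ½v² = g·h_out, so v = √(2·9.8·4.85) = 9.75 m/s.
Continuity keeps v the same throughout the tube; from surface to crest, P_atm + 0 = P_top + ½ρv² + ρg·h_top.
P_top = 99030 − ½·1000·9.75² − 1000·9.8·0.365 = 47900 Pa.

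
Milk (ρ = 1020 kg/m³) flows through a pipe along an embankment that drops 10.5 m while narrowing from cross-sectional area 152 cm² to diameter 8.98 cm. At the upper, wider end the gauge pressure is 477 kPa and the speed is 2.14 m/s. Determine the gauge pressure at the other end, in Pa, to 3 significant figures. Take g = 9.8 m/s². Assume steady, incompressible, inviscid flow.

P₂ = 571000 Pa

Mass conservation (A₁v₁ = A₂v₂) gives v₂ = 2.14 × 152/63.3 = 5.14 m/s.
Energy conservation along the streamline gives P₂ = P₁ − ½ρ(v₂² − v₁²) − ρg(h₂ − h₁).
P₂ = 477000 + ½·1020·(2.14² − 5.14²) − 1020·9.8·(−10.5) = 477000 + (-11100) − (-105000) = 571000 Pa.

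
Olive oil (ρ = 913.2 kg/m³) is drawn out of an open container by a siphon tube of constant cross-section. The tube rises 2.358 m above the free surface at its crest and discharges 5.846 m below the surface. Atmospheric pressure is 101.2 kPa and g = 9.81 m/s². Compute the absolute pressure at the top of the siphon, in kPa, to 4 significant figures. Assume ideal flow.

P_top ≈ 27.70 kPa

From the surface to the outlet (both open to atmosphere, surface at rest): v = √(2g·h_out) = √(2·9.81·5.846) = 10.71 m/s.
Continuity keeps v the same throughout the tube; from surface to crest, P_atm + 0 = P_top + ½ρv² + ρg·h_top.
P_top = 101200 − ½·913.2·10.71² − 913.2·9.81·2.358 = 27700 Pa.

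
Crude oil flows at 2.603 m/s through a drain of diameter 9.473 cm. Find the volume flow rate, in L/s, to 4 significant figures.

Q ≈ 18.35 L/s

Q = A·v = 0.007048 m² × 2.603 m/s = 0.01835 m³/s.
Converting: 0.01835 m³/s × 1000 = 18.35 L/s.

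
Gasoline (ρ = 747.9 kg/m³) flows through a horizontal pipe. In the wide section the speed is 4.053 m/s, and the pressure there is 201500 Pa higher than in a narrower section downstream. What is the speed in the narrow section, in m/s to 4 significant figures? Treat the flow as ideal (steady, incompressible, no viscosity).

v₂ ≈ 23.56 m/s

Horizontal Bernoulli: P₁ + ½ρv₁² = P₂ + ½ρv₂², so v₂² = v₁² + 2(P₁ − P₂)/ρ.
v₂ = √(4.053² + 2·201500/747.9) = √(16.43 + 538.8) = 23.56 m/s.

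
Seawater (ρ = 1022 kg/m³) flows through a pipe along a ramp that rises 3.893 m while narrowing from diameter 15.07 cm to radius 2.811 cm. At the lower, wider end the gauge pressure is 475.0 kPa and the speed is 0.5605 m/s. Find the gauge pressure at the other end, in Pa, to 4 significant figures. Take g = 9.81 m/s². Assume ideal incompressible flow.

P₂ = 427800 Pa

The volume flow rate is constant, so v₂ = (A₁/A₂)v₁ = (178.4/24.82)·0.5605 = 4.027 m/s.
Bernoulli: P₁ + ½ρv₁² + ρg h₁ = P₂ + ½ρv₂² + ρg h₂, so P₂ = P₁ + ½ρ(v₁² − v₂²) − ρg(h₂ − h₁).
P₂ = 475000 + ½·1022·(0.5605² − 4.027²) − 1022·9.81·(+3.893) = 475000 + (-8128) − (39030) = 427800 Pa.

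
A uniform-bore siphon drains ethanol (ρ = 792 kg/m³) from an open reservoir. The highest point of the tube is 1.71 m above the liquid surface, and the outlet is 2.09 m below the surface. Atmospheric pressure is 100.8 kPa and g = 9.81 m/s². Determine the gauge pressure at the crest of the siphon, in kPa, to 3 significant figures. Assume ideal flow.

The outlet speed comes from Torricelli: v = √(2g·2.09) = 6.40 m/s.
The bore is uniform, so the speed at the crest is the same v. Bernoulli surface→crest: P_atm = P_top + ½ρv² + ρg·h_top.
P_top = 100800 − ½·792·6.40² − 792·9.81·1.71 = 71300 Pa. So P_gauge = P_top − P_atm = -29500 Pa.

-29.5 kPa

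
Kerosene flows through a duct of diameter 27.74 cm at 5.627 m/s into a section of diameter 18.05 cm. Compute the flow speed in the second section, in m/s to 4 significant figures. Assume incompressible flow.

v₂ ≈ 13.29 m/s

Continuity gives A₁v₁ = A₂v₂, so v₂ = (604.4 cm²)/(255.9 cm²) × 5.627 m/s = 13.29 m/s.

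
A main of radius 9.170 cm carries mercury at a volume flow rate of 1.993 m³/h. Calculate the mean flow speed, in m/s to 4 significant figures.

Q = 1.993 m³/h = 0.0005536 m³/s.
v = Q/A = 0.0005536 / 0.02642 = 0.02096 m/s.

v ≈ 0.02096 m/s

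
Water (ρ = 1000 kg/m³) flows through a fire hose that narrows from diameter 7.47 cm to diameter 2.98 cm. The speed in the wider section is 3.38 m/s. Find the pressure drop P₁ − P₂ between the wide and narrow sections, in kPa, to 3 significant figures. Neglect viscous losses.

The volume flow rate is constant, so v₂ = (A₁/A₂)v₁ = (43.8/6.97)·3.38 = 21.2 m/s.
Bernoulli (h₁ = h₂): P₁ − P₂ = ½ρ(v₂² − v₁²).
P₁ − P₂ = ½·1000·(21.2² − 3.38²) = ½·1000·440 = 220000 Pa.

220 kPa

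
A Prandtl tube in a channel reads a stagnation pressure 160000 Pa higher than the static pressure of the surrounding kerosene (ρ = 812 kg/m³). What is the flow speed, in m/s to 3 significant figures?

19.9 m/s

Bernoulli between the free stream and the stagnation point: ½ρv² = P_stag − P_static.
v = √(2ΔP/ρ) = √(2·160000/812) = 19.9 m/s.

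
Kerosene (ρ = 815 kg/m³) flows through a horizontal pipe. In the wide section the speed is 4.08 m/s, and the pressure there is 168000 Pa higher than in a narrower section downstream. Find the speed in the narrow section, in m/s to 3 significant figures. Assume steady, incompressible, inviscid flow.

With h₁ = h₂, rearranging Bernoulli gives v₂ = √(v₁² + 2ΔP/ρ).
v₂ = √(4.08² + 2·168000/815) = √(16.6 + 412) = 20.7 m/s.

v₂ ≈ 20.7 m/s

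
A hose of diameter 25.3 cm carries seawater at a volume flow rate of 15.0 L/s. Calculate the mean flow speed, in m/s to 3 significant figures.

v = 0.298 m/s

Q = 15.0 L/s = 0.0150 m³/s.
v = Q/A = 0.0150 / 0.0503 = 0.298 m/s.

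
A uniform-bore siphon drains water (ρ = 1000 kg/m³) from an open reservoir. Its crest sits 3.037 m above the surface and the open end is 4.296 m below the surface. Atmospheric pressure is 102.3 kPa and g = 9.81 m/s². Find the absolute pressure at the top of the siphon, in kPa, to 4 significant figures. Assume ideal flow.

P_top ≈ 30.36 kPa

From the surface to the outlet (both open to atmosphere, surface at rest): v = √(2g·h_out) = √(2·9.81·4.296) = 9.181 m/s.
Continuity keeps v the same throughout the tube; from surface to crest, P_atm + 0 = P_top + ½ρv² + ρg·h_top.
P_top = 102300 − ½·1000·9.181² − 1000·9.81·3.037 = 30360 Pa.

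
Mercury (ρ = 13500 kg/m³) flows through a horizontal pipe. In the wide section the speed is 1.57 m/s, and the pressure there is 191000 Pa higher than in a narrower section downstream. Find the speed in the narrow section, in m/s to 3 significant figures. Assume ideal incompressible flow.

v₂ ≈ 5.55 m/s

Horizontal Bernoulli: P₁ + ½ρv₁² = P₂ + ½ρv₂², so v₂² = v₁² + 2(P₁ − P₂)/ρ.
v₂ = √(1.57² + 2·191000/13500) = √(2.46 + 28.3) = 5.55 m/s.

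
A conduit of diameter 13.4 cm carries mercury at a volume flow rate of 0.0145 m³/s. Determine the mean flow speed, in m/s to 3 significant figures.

v = 1.03 m/s

Q = 0.0145 m³/s = 0.0145 m³/s.
v = Q/A = 0.0145 / 0.0141 = 1.03 m/s.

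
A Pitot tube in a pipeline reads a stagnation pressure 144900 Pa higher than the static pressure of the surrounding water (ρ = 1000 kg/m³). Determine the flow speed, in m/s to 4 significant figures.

v = 17.02 m/s

The dynamic pressure equals the rise in static pressure at the stagnation point: ΔP = ½ρv².
v = √(2ΔP/ρ) = √(2·144900/1000) = 17.02 m/s.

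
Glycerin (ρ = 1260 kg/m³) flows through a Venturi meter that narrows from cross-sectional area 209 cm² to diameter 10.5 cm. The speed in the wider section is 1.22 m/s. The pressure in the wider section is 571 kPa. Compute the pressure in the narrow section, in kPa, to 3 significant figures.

566 kPa

Mass conservation (A₁v₁ = A₂v₂) gives v₂ = 1.22 × 209/86.6 = 2.94 m/s.
With no height change, Bernoulli's equation is P₁ + ½ρv₁² = P₂ + ½ρv₂².
P₂ = P₁ − ½ρ(v₂² − v₁²) = 571000 − ½·1260·(2.94² − 1.22²) = 571000 − 4530 = 566000 Pa.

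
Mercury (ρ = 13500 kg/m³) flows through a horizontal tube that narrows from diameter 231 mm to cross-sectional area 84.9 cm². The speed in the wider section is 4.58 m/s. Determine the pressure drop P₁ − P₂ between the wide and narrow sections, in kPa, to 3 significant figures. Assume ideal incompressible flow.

ΔP ≈ 3310 kPa

By continuity, v₂ = v₁·A₁/A₂ = 4.58·(419/84.9) = 22.6 m/s.
Bernoulli (h₁ = h₂): P₁ − P₂ = ½ρ(v₂² − v₁²).
P₁ − P₂ = ½·13500·(22.6² − 4.58²) = ½·13500·490 = 3310000 Pa.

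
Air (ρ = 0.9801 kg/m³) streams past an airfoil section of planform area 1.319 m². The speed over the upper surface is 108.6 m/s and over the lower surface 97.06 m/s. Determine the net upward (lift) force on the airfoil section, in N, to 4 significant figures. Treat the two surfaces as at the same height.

The faster flow above has the lower pressure; Bernoulli (same height) gives ΔP = ½ρ(v_up² − v_low²).
ΔP = ½·0.9801·(108.6² − 97.06²) = 1163 Pa.
Lift = ΔP · A = 1163 × 1.319 = 1534 N.

F = 1534 N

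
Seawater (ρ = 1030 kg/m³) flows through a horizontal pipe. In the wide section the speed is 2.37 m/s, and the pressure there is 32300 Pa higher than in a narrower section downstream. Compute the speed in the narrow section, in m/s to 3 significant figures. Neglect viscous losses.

v₂ ≈ 8.27 m/s

Along the level pipe P + ½ρv² is conserved, hence v₂² = v₁² + 2(P₁ − P₂)/ρ.
v₂ = √(2.37² + 2·32300/1030) = √(5.62 + 62.7) = 8.27 m/s.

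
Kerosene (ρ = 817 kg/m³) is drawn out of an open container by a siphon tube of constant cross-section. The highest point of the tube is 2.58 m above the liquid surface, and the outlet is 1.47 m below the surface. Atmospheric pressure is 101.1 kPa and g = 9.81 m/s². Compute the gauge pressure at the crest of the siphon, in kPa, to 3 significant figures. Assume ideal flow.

P_gauge = -32.5 kPa

From the surface to the outlet (both open to atmosphere, surface at rest): v = √(2g·h_out) = √(2·9.81·1.47) = 5.37 m/s.
With constant cross-section the crest speed equals v; applying Bernoulli from the surface up to the crest, P_top = P_atm − ½ρv² − ρg·h_top.
P_top = 101100 − ½·817·5.37² − 817·9.81·2.58 = 68600 Pa. So P_gauge = P_top − P_atm = -32500 Pa.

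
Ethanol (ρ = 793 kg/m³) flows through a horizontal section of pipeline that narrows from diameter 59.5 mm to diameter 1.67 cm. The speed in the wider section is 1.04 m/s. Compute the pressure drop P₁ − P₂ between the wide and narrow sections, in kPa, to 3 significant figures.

By continuity, v₂ = v₁·A₁/A₂ = 1.04·(27.8/2.19) = 13.2 m/s.
With no height change, Bernoulli's equation is P₁ + ½ρv₁² = P₂ + ½ρv₂².
P₁ − P₂ = ½·793·(13.2² − 1.04²) = ½·793·173 = 68700 Pa.

ΔP ≈ 68.7 kPa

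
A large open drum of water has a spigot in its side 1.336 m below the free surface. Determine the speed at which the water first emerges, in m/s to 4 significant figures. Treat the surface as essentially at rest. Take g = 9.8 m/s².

With the surface at rest and both surface and jet at atmospheric pressure, Bernoulli gives ρg h = ½ρv², so v = √(2gh) = √(2·9.8·1.336) = 5.117 m/s.

v ≈ 5.117 m/s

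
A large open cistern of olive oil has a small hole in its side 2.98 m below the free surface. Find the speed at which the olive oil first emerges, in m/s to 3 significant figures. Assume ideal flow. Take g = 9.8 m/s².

v ≈ 7.64 m/s

With the surface at rest and both surface and jet at atmospheric pressure, Bernoulli gives ρg h = ½ρv², so v = √(2gh) = √(2·9.8·2.98) = 7.64 m/s.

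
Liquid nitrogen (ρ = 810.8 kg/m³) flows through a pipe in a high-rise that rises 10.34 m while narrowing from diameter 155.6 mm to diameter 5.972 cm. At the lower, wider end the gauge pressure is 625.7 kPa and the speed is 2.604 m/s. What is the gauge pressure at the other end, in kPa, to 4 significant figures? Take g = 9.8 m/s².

P₂ ≈ 419.6 kPa

The volume flow rate is constant, so v₂ = (A₁/A₂)v₁ = (190.2/28.01)·2.604 = 17.68 m/s.
Applying Bernoulli between the two ends and solving for P₂: P₂ = P₁ + ½ρ(v₁² − v₂²) − ρgΔh.
P₂ = 625700 + ½·810.8·(2.604² − 17.68²) − 810.8·9.8·(+10.34) = 625700 + (-123900) − (82160) = 419600 Pa.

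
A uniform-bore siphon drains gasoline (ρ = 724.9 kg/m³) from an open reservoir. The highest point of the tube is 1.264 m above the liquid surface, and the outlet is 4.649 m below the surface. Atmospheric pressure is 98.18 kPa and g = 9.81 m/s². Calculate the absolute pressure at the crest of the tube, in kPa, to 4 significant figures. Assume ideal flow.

Bernoulli surface→outlet gives ½v² = g·h_out, so v = √(2·9.81·4.649) = 9.551 m/s.
Continuity keeps v the same throughout the tube; from surface to crest, P_atm + 0 = P_top + ½ρv² + ρg·h_top.
P_top = 98180 − ½·724.9·9.551² − 724.9·9.81·1.264 = 56130 Pa.

P_top ≈ 56.13 kPa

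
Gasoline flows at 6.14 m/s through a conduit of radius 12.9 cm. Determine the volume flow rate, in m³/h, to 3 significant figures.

Q = A·v = 0.0523 m² × 6.14 m/s = 0.321 m³/s.
Converting: 0.321 m³/s × 3600 = 1160 m³/h.

Q ≈ 1160 m³/h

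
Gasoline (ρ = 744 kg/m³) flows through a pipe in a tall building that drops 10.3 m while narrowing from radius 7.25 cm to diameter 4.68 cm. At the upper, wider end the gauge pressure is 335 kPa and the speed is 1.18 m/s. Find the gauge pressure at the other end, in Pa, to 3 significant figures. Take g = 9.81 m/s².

By continuity, v₂ = v₁·A₁/A₂ = 1.18·(165/17.2) = 11.3 m/s.
Applying Bernoulli between the two ends and solving for P₂: P₂ = P₁ + ½ρ(v₁² − v₂²) − ρgΔh.
P₂ = 335000 + ½·744·(1.18² − 11.3²) − 744·9.81·(−10.3) = 335000 + (-47200) − (-75200) = 363000 Pa.

363000 Pa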